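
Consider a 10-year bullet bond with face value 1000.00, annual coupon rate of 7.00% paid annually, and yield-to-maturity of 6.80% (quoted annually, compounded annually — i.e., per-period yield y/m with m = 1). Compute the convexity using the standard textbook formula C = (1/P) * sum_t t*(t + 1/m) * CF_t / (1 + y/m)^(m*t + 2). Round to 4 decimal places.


Answer: Convexity = 65.4013

Derivation:
Coupon per period c = face * coupon_rate / m = 70.000000
Periods per year m = 1; per-period yield y/m = 0.068000
Number of cashflows N = 10
Cashflows (t years, CF_t, discount factor 1/(1+y/m)^(m*t), PV):
  t = 1.0000: CF_t = 70.000000, DF = 0.936330, PV = 65.543071
  t = 2.0000: CF_t = 70.000000, DF = 0.876713, PV = 61.369917
  t = 3.0000: CF_t = 70.000000, DF = 0.820892, PV = 57.462469
  t = 4.0000: CF_t = 70.000000, DF = 0.768626, PV = 53.803810
  t = 5.0000: CF_t = 70.000000, DF = 0.719687, PV = 50.378099
  t = 6.0000: CF_t = 70.000000, DF = 0.673864, PV = 47.170505
  t = 7.0000: CF_t = 70.000000, DF = 0.630959, PV = 44.167139
  t = 8.0000: CF_t = 70.000000, DF = 0.590786, PV = 41.354999
  t = 9.0000: CF_t = 70.000000, DF = 0.553170, PV = 38.721910
  t = 10.0000: CF_t = 1070.000000, DF = 0.517950, PV = 554.206035
Price P = sum_t PV_t = 1014.177954
Convexity numerator sum_t t*(t + 1/m) * CF_t / (1+y/m)^(m*t + 2):
  t = 1.0000: term = 114.924938
  t = 2.0000: term = 322.822859
  t = 3.0000: term = 604.537189
  t = 4.0000: term = 943.410096
  t = 5.0000: term = 1325.014180
  t = 6.0000: term = 1736.909973
  t = 7.0000: term = 2168.426933
  t = 8.0000: term = 2610.465810
  t = 9.0000: term = 3055.320471
  t = 10.0000: term = 53446.765856
Convexity = (1/P) * sum = 66328.598305 / 1014.177954 = 65.401341


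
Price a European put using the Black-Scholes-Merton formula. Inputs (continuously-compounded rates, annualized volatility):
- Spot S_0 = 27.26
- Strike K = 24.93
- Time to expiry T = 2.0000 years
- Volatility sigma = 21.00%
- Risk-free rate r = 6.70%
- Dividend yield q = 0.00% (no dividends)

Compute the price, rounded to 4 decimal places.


Answer: Price = 0.9403

Derivation:
d1 = (ln(S/K) + (r - q + 0.5*sigma^2) * T) / (sigma * sqrt(T)) = 0.90054604
d2 = d1 - sigma * sqrt(T) = 0.60356119
exp(-rT) = 0.87459006; exp(-qT) = 1.00000000
P = K * exp(-rT) * N(-d2) - S_0 * exp(-qT) * N(-d1)
N(-d1) = 0.18391487; N(-d2) = 0.27306771
P = 24.9300 * 0.87459006 * 0.27306771 - 27.2600 * 1.00000000 * 0.18391487 = 0.9403


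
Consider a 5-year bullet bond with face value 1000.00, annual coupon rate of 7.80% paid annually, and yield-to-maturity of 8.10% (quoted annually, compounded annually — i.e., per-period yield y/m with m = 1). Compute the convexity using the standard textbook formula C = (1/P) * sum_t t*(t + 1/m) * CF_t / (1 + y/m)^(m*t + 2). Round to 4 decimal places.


Answer: Convexity = 21.0780

Derivation:
Coupon per period c = face * coupon_rate / m = 78.000000
Periods per year m = 1; per-period yield y/m = 0.081000
Number of cashflows N = 5
Cashflows (t years, CF_t, discount factor 1/(1+y/m)^(m*t), PV):
  t = 1.0000: CF_t = 78.000000, DF = 0.925069, PV = 72.155412
  t = 2.0000: CF_t = 78.000000, DF = 0.855753, PV = 66.748762
  t = 3.0000: CF_t = 78.000000, DF = 0.791631, PV = 61.747236
  t = 4.0000: CF_t = 78.000000, DF = 0.732314, PV = 57.120477
  t = 5.0000: CF_t = 1078.000000, DF = 0.677441, PV = 730.281487
Price P = sum_t PV_t = 988.053373
Convexity numerator sum_t t*(t + 1/m) * CF_t / (1+y/m)^(m*t + 2):
  t = 1.0000: term = 123.494472
  t = 2.0000: term = 342.722863
  t = 3.0000: term = 634.084853
  t = 4.0000: term = 977.620803
  t = 5.0000: term = 18748.225043
Convexity = (1/P) * sum = 20826.148034 / 988.053373 = 21.077959


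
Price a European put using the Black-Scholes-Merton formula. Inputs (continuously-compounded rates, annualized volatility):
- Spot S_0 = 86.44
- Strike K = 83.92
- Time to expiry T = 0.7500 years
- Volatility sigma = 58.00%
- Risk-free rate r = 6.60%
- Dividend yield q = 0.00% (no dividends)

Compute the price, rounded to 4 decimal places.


Answer: Price = 13.4025

Derivation:
d1 = (ln(S/K) + (r - q + 0.5*sigma^2) * T) / (sigma * sqrt(T)) = 0.40859789
d2 = d1 - sigma * sqrt(T) = -0.09369685
exp(-rT) = 0.95170516; exp(-qT) = 1.00000000
P = K * exp(-rT) * N(-d2) - S_0 * exp(-qT) * N(-d1)
N(-d1) = 0.34141739; N(-d2) = 0.53732501
P = 83.9200 * 0.95170516 * 0.53732501 - 86.4400 * 1.00000000 * 0.34141739 = 13.4025


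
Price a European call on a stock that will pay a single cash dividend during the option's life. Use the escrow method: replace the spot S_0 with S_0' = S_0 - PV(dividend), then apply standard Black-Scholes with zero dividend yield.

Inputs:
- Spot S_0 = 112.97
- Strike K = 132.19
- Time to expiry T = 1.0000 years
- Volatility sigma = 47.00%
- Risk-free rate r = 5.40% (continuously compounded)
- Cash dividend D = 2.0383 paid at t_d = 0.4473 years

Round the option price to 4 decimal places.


Answer: Price = 15.5212

Derivation:
PV(D) = D * exp(-r * t_d) = 2.0383 * 0.97613518 = 1.98965633
S_0' = S_0 - PV(D) = 112.9700 - 1.98965633 = 110.98034367
d1 = (ln(S_0'/K) + (r + sigma^2/2)*T) / (sigma*sqrt(T)) = -0.02220677
d2 = d1 - sigma*sqrt(T) = -0.49220677
exp(-rT) = 0.94743211
N(d1) = 0.49114151; N(d2) = 0.31128659
C = S_0' * N(d1) - K * exp(-rT) * N(d2) = 110.98034367 * 0.49114151 - 132.1900 * 0.94743211 * 0.31128659 = 15.5212


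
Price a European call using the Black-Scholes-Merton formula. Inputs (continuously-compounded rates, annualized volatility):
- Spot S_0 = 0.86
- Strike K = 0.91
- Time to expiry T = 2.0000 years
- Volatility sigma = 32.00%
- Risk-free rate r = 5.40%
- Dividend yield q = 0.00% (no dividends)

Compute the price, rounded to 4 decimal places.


Answer: Price = 0.1726

Derivation:
d1 = (ln(S/K) + (r - q + 0.5*sigma^2) * T) / (sigma * sqrt(T)) = 0.34004719
d2 = d1 - sigma * sqrt(T) = -0.11250115
exp(-rT) = 0.89762760; exp(-qT) = 1.00000000
C = S_0 * exp(-qT) * N(d1) - K * exp(-rT) * N(d2)
N(d1) = 0.63308950; N(d2) = 0.45521303
C = 0.8600 * 1.00000000 * 0.63308950 - 0.9100 * 0.89762760 * 0.45521303 = 0.1726


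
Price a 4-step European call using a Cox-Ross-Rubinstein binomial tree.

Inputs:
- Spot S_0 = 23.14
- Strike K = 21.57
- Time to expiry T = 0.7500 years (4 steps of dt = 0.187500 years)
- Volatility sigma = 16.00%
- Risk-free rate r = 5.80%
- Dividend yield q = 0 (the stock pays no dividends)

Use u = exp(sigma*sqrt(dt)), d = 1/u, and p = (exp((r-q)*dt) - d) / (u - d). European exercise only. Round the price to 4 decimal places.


dt = T/N = 0.187500
u = exp(sigma*sqrt(dt)) = 1.071738; d = 1/u = 0.933063
p = (exp((r-q)*dt) - d) / (u - d) = 0.561535
Discount per step: exp(-r*dt) = 0.989184
Stock lattice S(k, i) with i counting down-moves:
  k=0: S(0,0) = 23.1400
  k=1: S(1,0) = 24.8000; S(1,1) = 21.5911
  k=2: S(2,0) = 26.5791; S(2,1) = 23.1400; S(2,2) = 20.1459
  k=3: S(3,0) = 28.4859; S(3,1) = 24.8000; S(3,2) = 21.5911; S(3,3) = 18.7974
  k=4: S(4,0) = 30.5294; S(4,1) = 26.5791; S(4,2) = 23.1400; S(4,3) = 20.1459; S(4,4) = 17.5391
Terminal payoffs V(N, i) = max(S_T - K, 0):
  V(4,0) = 8.959421; V(4,1) = 5.009142; V(4,2) = 1.570000; V(4,3) = 0.000000; V(4,4) = 0.000000
Backward induction: V(k, i) = exp(-r*dt) * [p * V(k+1, i) + (1-p) * V(k+1, i+1)].
  V(3,0) = exp(-r*dt) * [p*8.959421 + (1-p)*5.009142] = 7.149191
  V(3,1) = exp(-r*dt) * [p*5.009142 + (1-p)*1.570000] = 3.463330
  V(3,2) = exp(-r*dt) * [p*1.570000 + (1-p)*0.000000] = 0.872075
  V(3,3) = exp(-r*dt) * [p*0.000000 + (1-p)*0.000000] = 0.000000
  V(2,0) = exp(-r*dt) * [p*7.149191 + (1-p)*3.463330] = 5.473225
  V(2,1) = exp(-r*dt) * [p*3.463330 + (1-p)*0.872075] = 2.301985
  V(2,2) = exp(-r*dt) * [p*0.872075 + (1-p)*0.000000] = 0.484404
  V(1,0) = exp(-r*dt) * [p*5.473225 + (1-p)*2.301985] = 4.038588
  V(1,1) = exp(-r*dt) * [p*2.301985 + (1-p)*0.484404] = 1.488761
  V(0,0) = exp(-r*dt) * [p*4.038588 + (1-p)*1.488761] = 2.888990

Answer: Price = V(0,0) = 2.8890


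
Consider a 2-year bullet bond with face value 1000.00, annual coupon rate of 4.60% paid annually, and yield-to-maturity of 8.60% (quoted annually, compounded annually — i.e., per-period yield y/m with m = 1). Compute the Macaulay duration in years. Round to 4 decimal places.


Coupon per period c = face * coupon_rate / m = 46.000000
Periods per year m = 1; per-period yield y/m = 0.086000
Number of cashflows N = 2
Cashflows (t years, CF_t, discount factor 1/(1+y/m)^(m*t), PV):
  t = 1.0000: CF_t = 46.000000, DF = 0.920810, PV = 42.357274
  t = 2.0000: CF_t = 1046.000000, DF = 0.847892, PV = 886.894648
Price P = sum_t PV_t = 929.251922
Macaulay numerator sum_t t * PV_t:
  t * PV_t at t = 1.0000: 42.357274
  t * PV_t at t = 2.0000: 1773.789296
Macaulay duration D = (sum_t t * PV_t) / P = 1816.146570 / 929.251922 = 1.954418

Answer: Macaulay duration = 1.9544 years


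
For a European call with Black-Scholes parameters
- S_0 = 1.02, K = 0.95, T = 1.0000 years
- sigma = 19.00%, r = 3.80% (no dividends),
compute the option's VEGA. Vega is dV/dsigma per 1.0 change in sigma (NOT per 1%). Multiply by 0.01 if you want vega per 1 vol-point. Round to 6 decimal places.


Answer: Vega = 0.325288

Derivation:
d1 = 0.6691890615; d2 = 0.4791890615
phi(d1) = 0.3189102597; exp(-qT) = 1.0000000000; exp(-rT) = 0.9627129409
Vega = S * exp(-qT) * phi(d1) * sqrt(T) = 1.0200 * 1.0000000000 * 0.3189102597 * 1.0000000000 = 0.325288


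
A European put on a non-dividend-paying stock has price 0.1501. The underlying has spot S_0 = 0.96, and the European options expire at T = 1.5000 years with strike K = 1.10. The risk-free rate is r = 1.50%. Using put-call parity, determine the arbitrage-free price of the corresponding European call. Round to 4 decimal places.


Put-call parity: C - P = S_0 * exp(-qT) - K * exp(-rT).
S_0 * exp(-qT) = 0.9600 * 1.00000000 = 0.96000000
K * exp(-rT) = 1.1000 * 0.97775124 = 1.07552636
C = P + S*exp(-qT) - K*exp(-rT)
C = 0.1501 + 0.96000000 - 1.07552636 = 0.0346

Answer: Call price = 0.0346


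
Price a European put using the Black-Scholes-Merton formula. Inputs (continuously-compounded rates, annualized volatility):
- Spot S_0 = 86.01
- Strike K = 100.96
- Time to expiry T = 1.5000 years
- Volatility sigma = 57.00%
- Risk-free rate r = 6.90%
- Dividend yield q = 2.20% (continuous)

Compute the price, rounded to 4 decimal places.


Answer: Price = 27.8768

Derivation:
d1 = (ln(S/K) + (r - q + 0.5*sigma^2) * T) / (sigma * sqrt(T)) = 0.22047437
d2 = d1 - sigma * sqrt(T) = -0.47763020
exp(-rT) = 0.90167602; exp(-qT) = 0.96753856
P = K * exp(-rT) * N(-d2) - S_0 * exp(-qT) * N(-d1)
N(-d1) = 0.41275086; N(-d2) = 0.68354328
P = 100.9600 * 0.90167602 * 0.68354328 - 86.0100 * 0.96753856 * 0.41275086 = 27.8768


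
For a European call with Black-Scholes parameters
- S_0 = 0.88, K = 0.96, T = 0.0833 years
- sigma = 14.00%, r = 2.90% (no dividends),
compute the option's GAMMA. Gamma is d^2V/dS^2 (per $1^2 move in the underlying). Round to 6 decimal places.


d1 = -2.0734157002; d2 = -2.1138221353
phi(d1) = 0.0464924723; exp(-qT) = 1.0000000000; exp(-rT) = 0.9975872155
Gamma = exp(-qT) * phi(d1) / (S * sigma * sqrt(T)) = 1.0000000000 * 0.0464924723 / (0.8800 * 0.1400 * 0.2886173938) = 1.307523

Answer: Gamma = 1.307523


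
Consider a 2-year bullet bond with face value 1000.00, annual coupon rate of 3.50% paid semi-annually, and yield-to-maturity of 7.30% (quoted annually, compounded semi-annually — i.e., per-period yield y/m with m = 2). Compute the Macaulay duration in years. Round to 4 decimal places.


Coupon per period c = face * coupon_rate / m = 17.500000
Periods per year m = 2; per-period yield y/m = 0.036500
Number of cashflows N = 4
Cashflows (t years, CF_t, discount factor 1/(1+y/m)^(m*t), PV):
  t = 0.5000: CF_t = 17.500000, DF = 0.964785, PV = 16.883743
  t = 1.0000: CF_t = 17.500000, DF = 0.930811, PV = 16.289188
  t = 1.5000: CF_t = 17.500000, DF = 0.898033, PV = 15.715570
  t = 2.0000: CF_t = 1017.500000, DF = 0.866409, PV = 881.570791
Price P = sum_t PV_t = 930.459292
Macaulay numerator sum_t t * PV_t:
  t * PV_t at t = 0.5000: 8.441872
  t * PV_t at t = 1.0000: 16.289188
  t * PV_t at t = 1.5000: 23.573355
  t * PV_t at t = 2.0000: 1763.141581
Macaulay duration D = (sum_t t * PV_t) / P = 1811.445996 / 930.459292 = 1.946830

Answer: Macaulay duration = 1.9468 years


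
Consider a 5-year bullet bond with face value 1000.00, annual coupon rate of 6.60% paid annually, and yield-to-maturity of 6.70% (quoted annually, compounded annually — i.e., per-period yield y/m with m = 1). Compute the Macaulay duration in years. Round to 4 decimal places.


Answer: Macaulay duration = 4.4167 years

Derivation:
Coupon per period c = face * coupon_rate / m = 66.000000
Periods per year m = 1; per-period yield y/m = 0.067000
Number of cashflows N = 5
Cashflows (t years, CF_t, discount factor 1/(1+y/m)^(m*t), PV):
  t = 1.0000: CF_t = 66.000000, DF = 0.937207, PV = 61.855670
  t = 2.0000: CF_t = 66.000000, DF = 0.878357, PV = 57.971575
  t = 3.0000: CF_t = 66.000000, DF = 0.823203, PV = 54.331373
  t = 4.0000: CF_t = 66.000000, DF = 0.771511, PV = 50.919749
  t = 5.0000: CF_t = 1066.000000, DF = 0.723066, PV = 770.788289
Price P = sum_t PV_t = 995.866656
Macaulay numerator sum_t t * PV_t:
  t * PV_t at t = 1.0000: 61.855670
  t * PV_t at t = 2.0000: 115.943149
  t * PV_t at t = 3.0000: 162.994118
  t * PV_t at t = 4.0000: 203.678998
  t * PV_t at t = 5.0000: 3853.941445
Macaulay duration D = (sum_t t * PV_t) / P = 4398.413380 / 995.866656 = 4.416669


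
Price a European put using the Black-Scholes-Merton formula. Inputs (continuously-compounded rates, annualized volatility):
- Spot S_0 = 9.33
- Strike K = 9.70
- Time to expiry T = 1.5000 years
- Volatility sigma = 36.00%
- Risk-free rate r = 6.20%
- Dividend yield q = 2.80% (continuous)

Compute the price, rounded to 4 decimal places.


d1 = (ln(S/K) + (r - q + 0.5*sigma^2) * T) / (sigma * sqrt(T)) = 0.24791814
d2 = d1 - sigma * sqrt(T) = -0.19299001
exp(-rT) = 0.91119350; exp(-qT) = 0.95886978
P = K * exp(-rT) * N(-d2) - S_0 * exp(-qT) * N(-d1)
N(-d1) = 0.40209887; N(-d2) = 0.57651661
P = 9.7000 * 0.91119350 * 0.57651661 - 9.3300 * 0.95886978 * 0.40209887 = 1.4983

Answer: Price = 1.4983


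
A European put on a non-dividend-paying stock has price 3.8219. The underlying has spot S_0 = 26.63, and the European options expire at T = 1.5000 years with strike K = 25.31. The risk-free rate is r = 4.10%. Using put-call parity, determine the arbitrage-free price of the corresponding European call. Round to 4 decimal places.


Answer: Call price = 6.6516

Derivation:
Put-call parity: C - P = S_0 * exp(-qT) - K * exp(-rT).
S_0 * exp(-qT) = 26.6300 * 1.00000000 = 26.63000000
K * exp(-rT) = 25.3100 * 0.94035295 = 23.80033306
C = P + S*exp(-qT) - K*exp(-rT)
C = 3.8219 + 26.63000000 - 23.80033306 = 6.6516


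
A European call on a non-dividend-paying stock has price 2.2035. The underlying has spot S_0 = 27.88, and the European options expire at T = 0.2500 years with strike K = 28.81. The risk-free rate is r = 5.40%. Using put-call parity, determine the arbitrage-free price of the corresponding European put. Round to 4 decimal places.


Put-call parity: C - P = S_0 * exp(-qT) - K * exp(-rT).
S_0 * exp(-qT) = 27.8800 * 1.00000000 = 27.88000000
K * exp(-rT) = 28.8100 * 0.98659072 = 28.42367854
P = C - S*exp(-qT) + K*exp(-rT)
P = 2.2035 - 27.88000000 + 28.42367854 = 2.7472

Answer: Put price = 2.7472


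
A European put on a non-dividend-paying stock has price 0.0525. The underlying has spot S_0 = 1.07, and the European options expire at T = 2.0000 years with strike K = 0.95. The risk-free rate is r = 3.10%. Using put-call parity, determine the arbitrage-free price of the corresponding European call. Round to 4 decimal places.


Answer: Call price = 0.2296

Derivation:
Put-call parity: C - P = S_0 * exp(-qT) - K * exp(-rT).
S_0 * exp(-qT) = 1.0700 * 1.00000000 = 1.07000000
K * exp(-rT) = 0.9500 * 0.93988289 = 0.89288874
C = P + S*exp(-qT) - K*exp(-rT)
C = 0.0525 + 1.07000000 - 0.89288874 = 0.2296


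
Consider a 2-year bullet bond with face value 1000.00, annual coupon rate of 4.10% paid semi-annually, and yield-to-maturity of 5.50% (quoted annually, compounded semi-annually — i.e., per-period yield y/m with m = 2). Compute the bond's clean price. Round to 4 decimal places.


Coupon per period c = face * coupon_rate / m = 20.500000
Periods per year m = 2; per-period yield y/m = 0.027500
Number of cashflows N = 4
Cashflows (t years, CF_t, discount factor 1/(1+y/m)^(m*t), PV):
  t = 0.5000: CF_t = 20.500000, DF = 0.973236, PV = 19.951338
  t = 1.0000: CF_t = 20.500000, DF = 0.947188, PV = 19.417361
  t = 1.5000: CF_t = 20.500000, DF = 0.921838, PV = 18.897675
  t = 2.0000: CF_t = 1020.500000, DF = 0.897166, PV = 915.557631
Price P = sum_t PV_t = 973.824005

Answer: Price = 973.8240


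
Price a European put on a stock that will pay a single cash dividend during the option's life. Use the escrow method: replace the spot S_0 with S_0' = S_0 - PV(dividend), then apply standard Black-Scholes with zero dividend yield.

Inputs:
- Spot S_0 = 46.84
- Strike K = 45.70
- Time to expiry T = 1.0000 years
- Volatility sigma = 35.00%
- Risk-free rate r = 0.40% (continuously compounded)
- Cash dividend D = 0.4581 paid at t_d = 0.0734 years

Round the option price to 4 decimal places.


PV(D) = D * exp(-r * t_d) = 0.4581 * 0.99970644 = 0.45796552
S_0' = S_0 - PV(D) = 46.8400 - 0.45796552 = 46.38203448
d1 = (ln(S_0'/K) + (r + sigma^2/2)*T) / (sigma*sqrt(T)) = 0.22875400
d2 = d1 - sigma*sqrt(T) = -0.12124600
exp(-rT) = 0.99600799
N(-d1) = 0.40953006; N(-d2) = 0.54825191
P = K * exp(-rT) * N(-d2) - S_0' * N(-d1) = 45.7000 * 0.99600799 * 0.54825191 - 46.38203448 * 0.40953006 = 5.9603

Answer: Price = 5.9603


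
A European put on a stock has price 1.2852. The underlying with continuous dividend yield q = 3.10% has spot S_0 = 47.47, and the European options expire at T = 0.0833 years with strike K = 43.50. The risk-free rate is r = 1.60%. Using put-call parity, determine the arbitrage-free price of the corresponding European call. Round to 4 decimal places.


Put-call parity: C - P = S_0 * exp(-qT) - K * exp(-rT).
S_0 * exp(-qT) = 47.4700 * 0.99742103 = 47.34757635
K * exp(-rT) = 43.5000 * 0.99866809 = 43.44206182
C = P + S*exp(-qT) - K*exp(-rT)
C = 1.2852 + 47.34757635 - 43.44206182 = 5.1907

Answer: Call price = 5.1907


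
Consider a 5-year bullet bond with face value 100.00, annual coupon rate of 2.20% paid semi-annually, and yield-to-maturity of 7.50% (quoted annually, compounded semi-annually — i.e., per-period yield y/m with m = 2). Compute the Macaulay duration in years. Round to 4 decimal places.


Answer: Macaulay duration = 4.7227 years

Derivation:
Coupon per period c = face * coupon_rate / m = 1.100000
Periods per year m = 2; per-period yield y/m = 0.037500
Number of cashflows N = 10
Cashflows (t years, CF_t, discount factor 1/(1+y/m)^(m*t), PV):
  t = 0.5000: CF_t = 1.100000, DF = 0.963855, PV = 1.060241
  t = 1.0000: CF_t = 1.100000, DF = 0.929017, PV = 1.021919
  t = 1.5000: CF_t = 1.100000, DF = 0.895438, PV = 0.984982
  t = 2.0000: CF_t = 1.100000, DF = 0.863073, PV = 0.949380
  t = 2.5000: CF_t = 1.100000, DF = 0.831878, PV = 0.915065
  t = 3.0000: CF_t = 1.100000, DF = 0.801810, PV = 0.881991
  t = 3.5000: CF_t = 1.100000, DF = 0.772829, PV = 0.850112
  t = 4.0000: CF_t = 1.100000, DF = 0.744895, PV = 0.819385
  t = 4.5000: CF_t = 1.100000, DF = 0.717971, PV = 0.789768
  t = 5.0000: CF_t = 101.100000, DF = 0.692020, PV = 69.963270
Price P = sum_t PV_t = 78.236114
Macaulay numerator sum_t t * PV_t:
  t * PV_t at t = 0.5000: 0.530120
  t * PV_t at t = 1.0000: 1.021919
  t * PV_t at t = 1.5000: 1.477473
  t * PV_t at t = 2.0000: 1.898761
  t * PV_t at t = 2.5000: 2.287664
  t * PV_t at t = 3.0000: 2.645972
  t * PV_t at t = 3.5000: 2.975391
  t * PV_t at t = 4.0000: 3.277539
  t * PV_t at t = 4.5000: 3.553958
  t * PV_t at t = 5.0000: 349.816352
Macaulay duration D = (sum_t t * PV_t) / P = 369.485148 / 78.236114 = 4.722693


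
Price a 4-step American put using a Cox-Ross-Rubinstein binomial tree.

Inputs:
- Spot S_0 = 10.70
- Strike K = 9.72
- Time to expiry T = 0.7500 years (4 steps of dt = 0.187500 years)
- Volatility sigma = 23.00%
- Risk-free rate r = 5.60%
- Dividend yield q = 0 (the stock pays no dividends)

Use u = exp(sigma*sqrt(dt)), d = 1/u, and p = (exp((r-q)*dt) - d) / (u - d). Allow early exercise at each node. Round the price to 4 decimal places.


dt = T/N = 0.187500
u = exp(sigma*sqrt(dt)) = 1.104721; d = 1/u = 0.905206
p = (exp((r-q)*dt) - d) / (u - d) = 0.528027
Discount per step: exp(-r*dt) = 0.989555
Stock lattice S(k, i) with i counting down-moves:
  k=0: S(0,0) = 10.7000
  k=1: S(1,0) = 11.8205; S(1,1) = 9.6857
  k=2: S(2,0) = 13.0584; S(2,1) = 10.7000; S(2,2) = 8.7676
  k=3: S(3,0) = 14.4259; S(3,1) = 11.8205; S(3,2) = 9.6857; S(3,3) = 7.9364
  k=4: S(4,0) = 15.9366; S(4,1) = 13.0584; S(4,2) = 10.7000; S(4,3) = 8.7676; S(4,4) = 7.1841
Terminal payoffs V(N, i) = max(K - S_T, 0):
  V(4,0) = 0.000000; V(4,1) = 0.000000; V(4,2) = 0.000000; V(4,3) = 0.952446; V(4,4) = 2.535887
Backward induction: V(k, i) = exp(-r*dt) * [p * V(k+1, i) + (1-p) * V(k+1, i+1)]; then take max(V_cont, immediate exercise) for American.
  V(3,0) = exp(-r*dt) * [p*0.000000 + (1-p)*0.000000] = 0.000000; exercise = 0.000000; V(3,0) = max -> 0.000000
  V(3,1) = exp(-r*dt) * [p*0.000000 + (1-p)*0.000000] = 0.000000; exercise = 0.000000; V(3,1) = max -> 0.000000
  V(3,2) = exp(-r*dt) * [p*0.000000 + (1-p)*0.952446] = 0.444833; exercise = 0.034298; V(3,2) = max -> 0.444833
  V(3,3) = exp(-r*dt) * [p*0.952446 + (1-p)*2.535887] = 1.682033; exercise = 1.783559; V(3,3) = max -> 1.783559
  V(2,0) = exp(-r*dt) * [p*0.000000 + (1-p)*0.000000] = 0.000000; exercise = 0.000000; V(2,0) = max -> 0.000000
  V(2,1) = exp(-r*dt) * [p*0.000000 + (1-p)*0.444833] = 0.207756; exercise = 0.000000; V(2,1) = max -> 0.207756
  V(2,2) = exp(-r*dt) * [p*0.444833 + (1-p)*1.783559] = 1.065429; exercise = 0.952446; V(2,2) = max -> 1.065429
  V(1,0) = exp(-r*dt) * [p*0.000000 + (1-p)*0.207756] = 0.097031; exercise = 0.000000; V(1,0) = max -> 0.097031
  V(1,1) = exp(-r*dt) * [p*0.207756 + (1-p)*1.065429] = 0.606156; exercise = 0.034298; V(1,1) = max -> 0.606156
  V(0,0) = exp(-r*dt) * [p*0.097031 + (1-p)*0.606156] = 0.333801; exercise = 0.000000; V(0,0) = max -> 0.333801

Answer: Price = V(0,0) = 0.3338


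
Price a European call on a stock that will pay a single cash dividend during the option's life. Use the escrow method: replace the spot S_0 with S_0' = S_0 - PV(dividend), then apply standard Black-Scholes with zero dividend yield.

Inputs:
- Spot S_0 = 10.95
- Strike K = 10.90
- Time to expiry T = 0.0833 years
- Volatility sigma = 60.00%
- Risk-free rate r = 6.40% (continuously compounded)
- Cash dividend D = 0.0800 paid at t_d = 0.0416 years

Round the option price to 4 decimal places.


Answer: Price = 0.7632

Derivation:
PV(D) = D * exp(-r * t_d) = 0.0800 * 0.99734114 = 0.07978729
S_0' = S_0 - PV(D) = 10.9500 - 0.07978729 = 10.87021271
d1 = (ln(S_0'/K) + (r + sigma^2/2)*T) / (sigma*sqrt(T)) = 0.10156861
d2 = d1 - sigma*sqrt(T) = -0.07160183
exp(-rT) = 0.99468299
N(d1) = 0.54045045; N(d2) = 0.47145939
C = S_0' * N(d1) - K * exp(-rT) * N(d2) = 10.87021271 * 0.54045045 - 10.9000 * 0.99468299 * 0.47145939 = 0.7632


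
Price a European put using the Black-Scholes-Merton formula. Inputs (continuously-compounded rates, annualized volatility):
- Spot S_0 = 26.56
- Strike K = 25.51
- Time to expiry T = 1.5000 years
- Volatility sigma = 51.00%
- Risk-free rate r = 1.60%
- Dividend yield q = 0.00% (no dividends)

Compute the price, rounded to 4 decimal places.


Answer: Price = 5.5144

Derivation:
d1 = (ln(S/K) + (r - q + 0.5*sigma^2) * T) / (sigma * sqrt(T)) = 0.41530985
d2 = d1 - sigma * sqrt(T) = -0.20931003
exp(-rT) = 0.97628571; exp(-qT) = 1.00000000
P = K * exp(-rT) * N(-d2) - S_0 * exp(-qT) * N(-d1)
N(-d1) = 0.33895754; N(-d2) = 0.58289689
P = 25.5100 * 0.97628571 * 0.58289689 - 26.5600 * 1.00000000 * 0.33895754 = 5.5144


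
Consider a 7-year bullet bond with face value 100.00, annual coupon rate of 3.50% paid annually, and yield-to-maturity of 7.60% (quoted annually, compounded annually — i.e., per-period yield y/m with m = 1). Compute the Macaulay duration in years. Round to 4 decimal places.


Coupon per period c = face * coupon_rate / m = 3.500000
Periods per year m = 1; per-period yield y/m = 0.076000
Number of cashflows N = 7
Cashflows (t years, CF_t, discount factor 1/(1+y/m)^(m*t), PV):
  t = 1.0000: CF_t = 3.500000, DF = 0.929368, PV = 3.252788
  t = 2.0000: CF_t = 3.500000, DF = 0.863725, PV = 3.023037
  t = 3.0000: CF_t = 3.500000, DF = 0.802718, PV = 2.809514
  t = 4.0000: CF_t = 3.500000, DF = 0.746021, PV = 2.611073
  t = 5.0000: CF_t = 3.500000, DF = 0.693328, PV = 2.426647
  t = 6.0000: CF_t = 3.500000, DF = 0.644357, PV = 2.255249
  t = 7.0000: CF_t = 103.500000, DF = 0.598845, PV = 61.980411
Price P = sum_t PV_t = 78.358719
Macaulay numerator sum_t t * PV_t:
  t * PV_t at t = 1.0000: 3.252788
  t * PV_t at t = 2.0000: 6.046075
  t * PV_t at t = 3.0000: 8.428543
  t * PV_t at t = 4.0000: 10.444291
  t * PV_t at t = 5.0000: 12.133237
  t * PV_t at t = 6.0000: 13.531491
  t * PV_t at t = 7.0000: 433.862876
Macaulay duration D = (sum_t t * PV_t) / P = 487.699300 / 78.358719 = 6.223932

Answer: Macaulay duration = 6.2239 years


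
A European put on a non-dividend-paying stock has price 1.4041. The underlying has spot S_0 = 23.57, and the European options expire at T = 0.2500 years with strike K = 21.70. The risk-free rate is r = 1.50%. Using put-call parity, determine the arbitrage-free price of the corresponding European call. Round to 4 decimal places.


Put-call parity: C - P = S_0 * exp(-qT) - K * exp(-rT).
S_0 * exp(-qT) = 23.5700 * 1.00000000 = 23.57000000
K * exp(-rT) = 21.7000 * 0.99625702 = 21.61877739
C = P + S*exp(-qT) - K*exp(-rT)
C = 1.4041 + 23.57000000 - 21.61877739 = 3.3553

Answer: Call price = 3.3553


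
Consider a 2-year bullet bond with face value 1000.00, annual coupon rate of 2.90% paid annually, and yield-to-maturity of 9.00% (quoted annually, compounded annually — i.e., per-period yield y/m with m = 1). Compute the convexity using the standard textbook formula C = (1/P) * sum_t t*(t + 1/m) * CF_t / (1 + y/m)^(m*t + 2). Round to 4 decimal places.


Coupon per period c = face * coupon_rate / m = 29.000000
Periods per year m = 1; per-period yield y/m = 0.090000
Number of cashflows N = 2
Cashflows (t years, CF_t, discount factor 1/(1+y/m)^(m*t), PV):
  t = 1.0000: CF_t = 29.000000, DF = 0.917431, PV = 26.605505
  t = 2.0000: CF_t = 1029.000000, DF = 0.841680, PV = 866.088713
Price P = sum_t PV_t = 892.694218
Convexity numerator sum_t t*(t + 1/m) * CF_t / (1+y/m)^(m*t + 2):
  t = 1.0000: term = 44.786642
  t = 2.0000: term = 4373.817253
Convexity = (1/P) * sum = 4418.603895 / 892.694218 = 4.949740

Answer: Convexity = 4.9497


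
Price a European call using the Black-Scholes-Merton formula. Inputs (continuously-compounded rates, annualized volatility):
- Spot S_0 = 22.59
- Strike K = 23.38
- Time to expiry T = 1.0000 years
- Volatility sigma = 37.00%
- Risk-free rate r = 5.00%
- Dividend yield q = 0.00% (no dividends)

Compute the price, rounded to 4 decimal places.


Answer: Price = 3.4679

Derivation:
d1 = (ln(S/K) + (r - q + 0.5*sigma^2) * T) / (sigma * sqrt(T)) = 0.22723344
d2 = d1 - sigma * sqrt(T) = -0.14276656
exp(-rT) = 0.95122942; exp(-qT) = 1.00000000
C = S_0 * exp(-qT) * N(d1) - K * exp(-rT) * N(d2)
N(d1) = 0.58987889; N(d2) = 0.44323728
C = 22.5900 * 1.00000000 * 0.58987889 - 23.3800 * 0.95122942 * 0.44323728 = 3.4679


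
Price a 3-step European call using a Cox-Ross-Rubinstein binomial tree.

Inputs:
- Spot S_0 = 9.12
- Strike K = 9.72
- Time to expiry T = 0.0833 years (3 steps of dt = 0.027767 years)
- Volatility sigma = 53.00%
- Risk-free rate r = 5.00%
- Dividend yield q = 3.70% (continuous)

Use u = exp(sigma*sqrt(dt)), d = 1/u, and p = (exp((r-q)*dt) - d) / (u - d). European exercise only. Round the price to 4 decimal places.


Answer: Price = V(0,0) = 0.3252

Derivation:
dt = T/N = 0.027767
u = exp(sigma*sqrt(dt)) = 1.092333; d = 1/u = 0.915472
p = (exp((r-q)*dt) - d) / (u - d) = 0.479977
Discount per step: exp(-r*dt) = 0.998613
Stock lattice S(k, i) with i counting down-moves:
  k=0: S(0,0) = 9.1200
  k=1: S(1,0) = 9.9621; S(1,1) = 8.3491
  k=2: S(2,0) = 10.8819; S(2,1) = 9.1200; S(2,2) = 7.6434
  k=3: S(3,0) = 11.8867; S(3,1) = 9.9621; S(3,2) = 8.3491; S(3,3) = 6.9973
Terminal payoffs V(N, i) = max(S_T - K, 0):
  V(3,0) = 2.166660; V(3,1) = 0.242076; V(3,2) = 0.000000; V(3,3) = 0.000000
Backward induction: V(k, i) = exp(-r*dt) * [p * V(k+1, i) + (1-p) * V(k+1, i+1)].
  V(2,0) = exp(-r*dt) * [p*2.166660 + (1-p)*0.242076] = 1.164214
  V(2,1) = exp(-r*dt) * [p*0.242076 + (1-p)*0.000000] = 0.116030
  V(2,2) = exp(-r*dt) * [p*0.000000 + (1-p)*0.000000] = 0.000000
  V(1,0) = exp(-r*dt) * [p*1.164214 + (1-p)*0.116030] = 0.618275
  V(1,1) = exp(-r*dt) * [p*0.116030 + (1-p)*0.000000] = 0.055614
  V(0,0) = exp(-r*dt) * [p*0.618275 + (1-p)*0.055614] = 0.325226


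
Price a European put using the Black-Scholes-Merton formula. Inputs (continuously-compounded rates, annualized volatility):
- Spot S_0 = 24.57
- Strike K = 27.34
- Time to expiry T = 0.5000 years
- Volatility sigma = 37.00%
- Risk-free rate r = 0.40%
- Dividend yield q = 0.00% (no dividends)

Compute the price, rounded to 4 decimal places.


Answer: Price = 4.2685

Derivation:
d1 = (ln(S/K) + (r - q + 0.5*sigma^2) * T) / (sigma * sqrt(T)) = -0.26984588
d2 = d1 - sigma * sqrt(T) = -0.53147539
exp(-rT) = 0.99800200; exp(-qT) = 1.00000000
P = K * exp(-rT) * N(-d2) - S_0 * exp(-qT) * N(-d1)
N(-d1) = 0.60636059; N(-d2) = 0.70245530
P = 27.3400 * 0.99800200 * 0.70245530 - 24.5700 * 1.00000000 * 0.60636059 = 4.2685


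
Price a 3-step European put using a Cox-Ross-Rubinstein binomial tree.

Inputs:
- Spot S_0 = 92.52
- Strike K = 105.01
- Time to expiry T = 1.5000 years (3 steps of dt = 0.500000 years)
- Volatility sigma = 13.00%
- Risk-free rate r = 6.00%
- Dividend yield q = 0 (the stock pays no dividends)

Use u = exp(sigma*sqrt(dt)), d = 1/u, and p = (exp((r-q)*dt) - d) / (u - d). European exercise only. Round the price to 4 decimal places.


Answer: Price = V(0,0) = 7.5450

Derivation:
dt = T/N = 0.500000
u = exp(sigma*sqrt(dt)) = 1.096281; d = 1/u = 0.912175
p = (exp((r-q)*dt) - d) / (u - d) = 0.642453
Discount per step: exp(-r*dt) = 0.970446
Stock lattice S(k, i) with i counting down-moves:
  k=0: S(0,0) = 92.5200
  k=1: S(1,0) = 101.4280; S(1,1) = 84.3944
  k=2: S(2,0) = 111.1936; S(2,1) = 92.5200; S(2,2) = 76.9824
  k=3: S(3,0) = 121.8994; S(3,1) = 101.4280; S(3,2) = 84.3944; S(3,3) = 70.2214
Terminal payoffs V(N, i) = max(K - S_T, 0):
  V(3,0) = 0.000000; V(3,1) = 3.582047; V(3,2) = 20.615608; V(3,3) = 34.788594
Backward induction: V(k, i) = exp(-r*dt) * [p * V(k+1, i) + (1-p) * V(k+1, i+1)].
  V(2,0) = exp(-r*dt) * [p*0.000000 + (1-p)*3.582047] = 1.242899
  V(2,1) = exp(-r*dt) * [p*3.582047 + (1-p)*20.615608] = 9.386485
  V(2,2) = exp(-r*dt) * [p*20.615608 + (1-p)*34.788594] = 24.924066
  V(1,0) = exp(-r*dt) * [p*1.242899 + (1-p)*9.386485] = 4.031827
  V(1,1) = exp(-r*dt) * [p*9.386485 + (1-p)*24.924066] = 14.500302
  V(0,0) = exp(-r*dt) * [p*4.031827 + (1-p)*14.500302] = 7.545019


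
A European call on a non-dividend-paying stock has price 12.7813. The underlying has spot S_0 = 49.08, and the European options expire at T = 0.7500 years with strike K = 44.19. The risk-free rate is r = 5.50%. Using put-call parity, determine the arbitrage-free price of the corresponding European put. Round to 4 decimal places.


Answer: Put price = 6.1055

Derivation:
Put-call parity: C - P = S_0 * exp(-qT) - K * exp(-rT).
S_0 * exp(-qT) = 49.0800 * 1.00000000 = 49.08000000
K * exp(-rT) = 44.1900 * 0.95958920 = 42.40424687
P = C - S*exp(-qT) + K*exp(-rT)
P = 12.7813 - 49.08000000 + 42.40424687 = 6.1055


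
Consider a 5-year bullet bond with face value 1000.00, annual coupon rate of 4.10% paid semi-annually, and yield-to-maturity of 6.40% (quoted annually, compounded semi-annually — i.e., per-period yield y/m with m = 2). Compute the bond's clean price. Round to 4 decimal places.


Coupon per period c = face * coupon_rate / m = 20.500000
Periods per year m = 2; per-period yield y/m = 0.032000
Number of cashflows N = 10
Cashflows (t years, CF_t, discount factor 1/(1+y/m)^(m*t), PV):
  t = 0.5000: CF_t = 20.500000, DF = 0.968992, PV = 19.864341
  t = 1.0000: CF_t = 20.500000, DF = 0.938946, PV = 19.248393
  t = 1.5000: CF_t = 20.500000, DF = 0.909831, PV = 18.651543
  t = 2.0000: CF_t = 20.500000, DF = 0.881620, PV = 18.073201
  t = 2.5000: CF_t = 20.500000, DF = 0.854283, PV = 17.512791
  t = 3.0000: CF_t = 20.500000, DF = 0.827793, PV = 16.969759
  t = 3.5000: CF_t = 20.500000, DF = 0.802125, PV = 16.443565
  t = 4.0000: CF_t = 20.500000, DF = 0.777253, PV = 15.933687
  t = 4.5000: CF_t = 20.500000, DF = 0.753152, PV = 15.439619
  t = 5.0000: CF_t = 1020.500000, DF = 0.729799, PV = 744.759473
Price P = sum_t PV_t = 902.896373

Answer: Price = 902.8964


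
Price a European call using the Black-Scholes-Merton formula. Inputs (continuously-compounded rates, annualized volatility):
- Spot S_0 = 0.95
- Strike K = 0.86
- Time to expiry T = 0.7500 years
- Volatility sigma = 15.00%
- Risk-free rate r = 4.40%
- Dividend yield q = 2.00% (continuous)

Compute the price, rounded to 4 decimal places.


Answer: Price = 0.1152

Derivation:
d1 = (ln(S/K) + (r - q + 0.5*sigma^2) * T) / (sigma * sqrt(T)) = 0.96969515
d2 = d1 - sigma * sqrt(T) = 0.83979134
exp(-rT) = 0.96753856; exp(-qT) = 0.98511194
C = S_0 * exp(-qT) * N(d1) - K * exp(-rT) * N(d2)
N(d1) = 0.83390077; N(d2) = 0.79948731
C = 0.9500 * 0.98511194 * 0.83390077 - 0.8600 * 0.96753856 * 0.79948731 = 0.1152


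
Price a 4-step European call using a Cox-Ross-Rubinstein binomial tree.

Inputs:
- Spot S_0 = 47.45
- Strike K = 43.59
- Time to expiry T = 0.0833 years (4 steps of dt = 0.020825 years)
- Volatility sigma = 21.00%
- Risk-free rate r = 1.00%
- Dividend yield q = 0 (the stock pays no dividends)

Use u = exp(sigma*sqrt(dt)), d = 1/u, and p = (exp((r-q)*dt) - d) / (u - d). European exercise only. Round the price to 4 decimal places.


dt = T/N = 0.020825
u = exp(sigma*sqrt(dt)) = 1.030769; d = 1/u = 0.970150
p = (exp((r-q)*dt) - d) / (u - d) = 0.495860
Discount per step: exp(-r*dt) = 0.999792
Stock lattice S(k, i) with i counting down-moves:
  k=0: S(0,0) = 47.4500
  k=1: S(1,0) = 48.9100; S(1,1) = 46.0336
  k=2: S(2,0) = 50.4149; S(2,1) = 47.4500; S(2,2) = 44.6595
  k=3: S(3,0) = 51.9661; S(3,1) = 48.9100; S(3,2) = 46.0336; S(3,3) = 43.3264
  k=4: S(4,0) = 53.5650; S(4,1) = 50.4149; S(4,2) = 47.4500; S(4,3) = 44.6595; S(4,4) = 42.0331
Terminal payoffs V(N, i) = max(S_T - K, 0):
  V(4,0) = 9.974998; V(4,1) = 6.824870; V(4,2) = 3.860000; V(4,3) = 1.069492; V(4,4) = 0.000000
Backward induction: V(k, i) = exp(-r*dt) * [p * V(k+1, i) + (1-p) * V(k+1, i+1)].
  V(3,0) = exp(-r*dt) * [p*9.974998 + (1-p)*6.824870] = 8.385147
  V(3,1) = exp(-r*dt) * [p*6.824870 + (1-p)*3.860000] = 5.329051
  V(3,2) = exp(-r*dt) * [p*3.860000 + (1-p)*1.069492] = 2.452683
  V(3,3) = exp(-r*dt) * [p*1.069492 + (1-p)*0.000000] = 0.530208
  V(2,0) = exp(-r*dt) * [p*8.385147 + (1-p)*5.329051] = 6.843022
  V(2,1) = exp(-r*dt) * [p*5.329051 + (1-p)*2.452683] = 3.878151
  V(2,2) = exp(-r*dt) * [p*2.452683 + (1-p)*0.530208] = 1.483178
  V(1,0) = exp(-r*dt) * [p*6.843022 + (1-p)*3.878151] = 5.347199
  V(1,1) = exp(-r*dt) * [p*3.878151 + (1-p)*1.483178] = 2.670194
  V(0,0) = exp(-r*dt) * [p*5.347199 + (1-p)*2.670194] = 3.996781

Answer: Price = V(0,0) = 3.9968


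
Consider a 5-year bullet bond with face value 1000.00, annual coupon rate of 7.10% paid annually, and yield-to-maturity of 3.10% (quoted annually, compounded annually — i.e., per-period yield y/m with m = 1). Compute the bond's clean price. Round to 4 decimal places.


Answer: Price = 1182.6664

Derivation:
Coupon per period c = face * coupon_rate / m = 71.000000
Periods per year m = 1; per-period yield y/m = 0.031000
Number of cashflows N = 5
Cashflows (t years, CF_t, discount factor 1/(1+y/m)^(m*t), PV):
  t = 1.0000: CF_t = 71.000000, DF = 0.969932, PV = 68.865179
  t = 2.0000: CF_t = 71.000000, DF = 0.940768, PV = 66.794548
  t = 3.0000: CF_t = 71.000000, DF = 0.912481, PV = 64.786177
  t = 4.0000: CF_t = 71.000000, DF = 0.885045, PV = 62.838193
  t = 5.0000: CF_t = 1071.000000, DF = 0.858434, PV = 919.382313
Price P = sum_t PV_t = 1182.666410


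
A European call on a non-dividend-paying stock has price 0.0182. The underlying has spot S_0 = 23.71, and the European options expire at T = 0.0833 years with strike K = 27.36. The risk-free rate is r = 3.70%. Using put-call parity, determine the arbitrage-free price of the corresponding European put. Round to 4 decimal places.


Put-call parity: C - P = S_0 * exp(-qT) - K * exp(-rT).
S_0 * exp(-qT) = 23.7100 * 1.00000000 = 23.71000000
K * exp(-rT) = 27.3600 * 0.99692264 = 27.27580356
P = C - S*exp(-qT) + K*exp(-rT)
P = 0.0182 - 23.71000000 + 27.27580356 = 3.5840

Answer: Put price = 3.5840


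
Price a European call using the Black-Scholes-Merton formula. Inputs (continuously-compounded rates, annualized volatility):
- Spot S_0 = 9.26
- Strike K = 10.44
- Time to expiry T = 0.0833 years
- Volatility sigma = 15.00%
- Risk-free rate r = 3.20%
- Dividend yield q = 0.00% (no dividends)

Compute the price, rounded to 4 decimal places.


d1 = (ln(S/K) + (r - q + 0.5*sigma^2) * T) / (sigma * sqrt(T)) = -2.68724411
d2 = d1 - sigma * sqrt(T) = -2.73053672
exp(-rT) = 0.99733795; exp(-qT) = 1.00000000
C = S_0 * exp(-qT) * N(d1) - K * exp(-rT) * N(d2)
N(d1) = 0.00360221; N(d2) = 0.00316156
C = 9.2600 * 1.00000000 * 0.00360221 - 10.4400 * 0.99733795 * 0.00316156 = 0.0004

Answer: Price = 0.0004


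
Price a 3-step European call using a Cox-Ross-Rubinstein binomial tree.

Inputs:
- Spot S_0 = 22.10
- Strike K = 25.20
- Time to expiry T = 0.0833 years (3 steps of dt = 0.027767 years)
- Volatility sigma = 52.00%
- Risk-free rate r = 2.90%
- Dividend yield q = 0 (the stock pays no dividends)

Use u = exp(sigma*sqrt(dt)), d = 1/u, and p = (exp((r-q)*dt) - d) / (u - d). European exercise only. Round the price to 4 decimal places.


dt = T/N = 0.027767
u = exp(sigma*sqrt(dt)) = 1.090514; d = 1/u = 0.916999
p = (exp((r-q)*dt) - d) / (u - d) = 0.482994
Discount per step: exp(-r*dt) = 0.999195
Stock lattice S(k, i) with i counting down-moves:
  k=0: S(0,0) = 22.1000
  k=1: S(1,0) = 24.1004; S(1,1) = 20.2657
  k=2: S(2,0) = 26.2818; S(2,1) = 22.1000; S(2,2) = 18.5836
  k=3: S(3,0) = 28.6607; S(3,1) = 24.1004; S(3,2) = 20.2657; S(3,3) = 17.0411
Terminal payoffs V(N, i) = max(S_T - K, 0):
  V(3,0) = 3.460664; V(3,1) = 0.000000; V(3,2) = 0.000000; V(3,3) = 0.000000
Backward induction: V(k, i) = exp(-r*dt) * [p * V(k+1, i) + (1-p) * V(k+1, i+1)].
  V(2,0) = exp(-r*dt) * [p*3.460664 + (1-p)*0.000000] = 1.670134
  V(2,1) = exp(-r*dt) * [p*0.000000 + (1-p)*0.000000] = 0.000000
  V(2,2) = exp(-r*dt) * [p*0.000000 + (1-p)*0.000000] = 0.000000
  V(1,0) = exp(-r*dt) * [p*1.670134 + (1-p)*0.000000] = 0.806015
  V(1,1) = exp(-r*dt) * [p*0.000000 + (1-p)*0.000000] = 0.000000
  V(0,0) = exp(-r*dt) * [p*0.806015 + (1-p)*0.000000] = 0.388987

Answer: Price = V(0,0) = 0.3890


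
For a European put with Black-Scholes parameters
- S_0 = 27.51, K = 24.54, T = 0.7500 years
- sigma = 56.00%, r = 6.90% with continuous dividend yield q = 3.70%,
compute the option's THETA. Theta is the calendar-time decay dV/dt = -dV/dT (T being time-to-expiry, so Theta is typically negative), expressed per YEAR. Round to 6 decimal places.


Answer: Theta = -2.522209

Derivation:
d1 = 0.5275437784; d2 = 0.0425695522
phi(d1) = 0.3471182593; exp(-qT) = 0.9726314943; exp(-rT) = 0.9495662287
Theta = -S*exp(-qT)*phi(d1)*sigma/(2*sqrt(T)) + r*K*exp(-rT)*N(-d2) - q*S*exp(-qT)*N(-d1)
N(-d1) = 0.2989080118; N(-d2) = 0.4830223336; sqrt(T) = 0.8660254038
Term 1 = -27.5100 * 0.9726314943 * 0.3471182593 * 0.5600 / (2 * 0.8660254038) = -3.0029201037
Term 2 = 0.0690 * 24.5400 * 0.9495662287 * 0.4830223336 = 0.7766335029
Term 3 = -0.0370 * 27.5100 * 0.9726314943 * 0.2989080118 = -0.2959226439
Theta = -3.0029201037 + (0.7766335029) + (-0.2959226439) = -2.522209


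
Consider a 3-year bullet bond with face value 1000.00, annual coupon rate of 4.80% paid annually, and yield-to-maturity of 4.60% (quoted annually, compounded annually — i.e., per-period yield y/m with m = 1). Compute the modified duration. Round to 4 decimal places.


Coupon per period c = face * coupon_rate / m = 48.000000
Periods per year m = 1; per-period yield y/m = 0.046000
Number of cashflows N = 3
Cashflows (t years, CF_t, discount factor 1/(1+y/m)^(m*t), PV):
  t = 1.0000: CF_t = 48.000000, DF = 0.956023, PV = 45.889101
  t = 2.0000: CF_t = 48.000000, DF = 0.913980, PV = 43.871034
  t = 3.0000: CF_t = 1048.000000, DF = 0.873786, PV = 915.727442
Price P = sum_t PV_t = 1005.487577
First compute Macaulay numerator sum_t t * PV_t:
  t * PV_t at t = 1.0000: 45.889101
  t * PV_t at t = 2.0000: 87.742068
  t * PV_t at t = 3.0000: 2747.182326
Macaulay duration D = 2880.813495 / 1005.487577 = 2.865091
Modified duration = D / (1 + y/m) = 2.865091 / (1 + 0.046000) = 2.739093

Answer: Modified duration = 2.7391
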